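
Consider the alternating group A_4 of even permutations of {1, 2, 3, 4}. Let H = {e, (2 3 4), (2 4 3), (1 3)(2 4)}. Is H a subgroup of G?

Closure fails: (2 4 3) ∘ (1 3)(2 4) = (1 2 3) ∉ H. So H is not a subgroup.

No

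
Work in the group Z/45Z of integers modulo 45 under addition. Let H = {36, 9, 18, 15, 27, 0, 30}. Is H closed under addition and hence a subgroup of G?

No

|H| = 7 does not divide |G| = 45, so by Lagrange H is not a subgroup.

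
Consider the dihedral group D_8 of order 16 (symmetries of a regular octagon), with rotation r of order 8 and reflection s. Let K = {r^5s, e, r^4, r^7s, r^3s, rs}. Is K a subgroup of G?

|K| = 6 does not divide |G| = 16, so by Lagrange K is not a subgroup.

No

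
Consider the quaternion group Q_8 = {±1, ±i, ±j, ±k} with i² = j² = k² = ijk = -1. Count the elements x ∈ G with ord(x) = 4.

6

The elements of order 4 are: i, -i, j, -j, k, -k.
That's 6.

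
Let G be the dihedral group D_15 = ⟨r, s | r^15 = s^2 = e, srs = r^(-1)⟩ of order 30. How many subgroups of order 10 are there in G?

|G| = 30 and 10 | 30, so subgroups of order 10 are possible by Lagrange.
The subgroups of order 10 are: {e, r^3, r^6, r^9, r^12, rs, r^4s, r^7s, r^10s, r^13s}; {e, r^3, r^6, r^9, r^12, r^2s, r^5s, r^8s, r^11s, r^14s}; {e, r^3, r^6, r^9, r^12, s, r^3s, r^6s, r^9s, r^12s}.
So G has 3 subgroups of order 10.

3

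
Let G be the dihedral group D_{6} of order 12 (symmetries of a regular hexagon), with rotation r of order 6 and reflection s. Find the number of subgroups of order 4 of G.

3

|G| = 12 and 4 | 12, so subgroups of order 4 are possible by Lagrange.
The subgroups of order 4 are: {e, r^3, r^2s, r^5s}; {e, r^3, s, r^3s}; {e, r^3, rs, r^4s}.
So G has 3 subgroups of order 4.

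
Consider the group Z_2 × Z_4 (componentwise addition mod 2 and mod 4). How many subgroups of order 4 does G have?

3

|G| = 8 and 4 | 8, so subgroups of order 4 are possible by Lagrange.
The subgroups of order 4 are: {(0,0), (0,1), (0,2), (0,3)}; {(0,0), (0,2), (1,0), (1,2)}; {(0,0), (0,2), (1,1), (1,3)}.
So G has 3 subgroups of order 4.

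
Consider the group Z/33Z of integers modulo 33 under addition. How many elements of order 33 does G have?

In a cyclic group of order 33, the number of elements of order d (for d | 33) is φ(d).
φ(33) = 20.

20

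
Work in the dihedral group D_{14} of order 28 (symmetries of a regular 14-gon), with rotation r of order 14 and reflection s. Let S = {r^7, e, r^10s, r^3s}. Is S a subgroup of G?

|S| = 4 divides |G| = 28, consistent with Lagrange.
S contains the identity, every element's inverse is in S, and S is closed under ·: it is a subgroup.

Yes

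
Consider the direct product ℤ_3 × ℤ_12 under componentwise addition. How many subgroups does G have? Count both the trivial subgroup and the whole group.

18

|G| = 36, so by Lagrange every subgroup order divides 36. Divisors: 1, 2, 3, 4, 6, 9, 12, 18, 36.
Subgroups by order — order 1: 1; order 2: 1; order 3: 4; order 4: 1; order 6: 4; order 9: 1; order 12: 4; order 18: 1; order 36: 1.
Total: 1 + 1 + 4 + 1 + 4 + 1 + 4 + 1 + 1 = 18.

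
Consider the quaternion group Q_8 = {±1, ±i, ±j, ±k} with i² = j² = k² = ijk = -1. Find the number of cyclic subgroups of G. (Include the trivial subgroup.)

5

Each element a generates a cyclic subgroup ⟨a⟩; distinct elements may generate the same one (a cyclic group of order d has φ(d) generators).
Cyclic subgroups by order — order 1: 1; order 2: 1; order 4: 3.
Total: 5.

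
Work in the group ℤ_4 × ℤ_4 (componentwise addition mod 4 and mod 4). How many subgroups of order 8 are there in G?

|G| = 16 and 8 | 16, so subgroups of order 8 are possible by Lagrange.
The subgroups of order 8 are: {(0,0), (0,1), (0,2), (0,3), (2,0), (2,1), (2,2), (2,3)}; {(0,0), (0,2), (1,0), (1,2), (2,0), (2,2), (3,0), (3,2)}; {(0,0), (0,2), (1,1), (1,3), (2,0), (2,2), (3,1), (3,3)}.
So G has 3 subgroups of order 8.

3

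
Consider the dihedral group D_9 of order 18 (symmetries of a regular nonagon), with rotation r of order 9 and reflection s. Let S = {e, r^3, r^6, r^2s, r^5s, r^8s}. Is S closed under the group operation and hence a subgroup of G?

|S| = 6 divides |G| = 18, consistent with Lagrange.
S contains the identity, every element's inverse is in S, and S is closed under ·: it is a subgroup.

Yes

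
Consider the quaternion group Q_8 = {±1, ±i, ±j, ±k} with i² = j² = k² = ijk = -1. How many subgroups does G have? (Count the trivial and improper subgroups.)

|G| = 8, so by Lagrange every subgroup order divides 8. Divisors: 1, 2, 4, 8.
Subgroups by order — order 1: 1; order 2: 1; order 4: 3; order 8: 1.
Total: 1 + 1 + 3 + 1 = 6.

6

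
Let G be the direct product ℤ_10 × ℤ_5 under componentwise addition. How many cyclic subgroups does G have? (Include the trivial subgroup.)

14

A cyclic subgroup of order d is generated by each of its φ(d) elements of order d, so the cyclic subgroups of order d number (#elements of order d)/φ(d).
Cyclic subgroups by order — order 1: 1; order 2: 1; order 5: 6; order 10: 6.
Total: 14.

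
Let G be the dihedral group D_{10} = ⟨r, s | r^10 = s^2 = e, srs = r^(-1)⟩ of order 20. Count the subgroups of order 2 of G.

11

|G| = 20 and 2 | 20, so subgroups of order 2 are possible by Lagrange.
The subgroups of order 2 are: {e, r^2s}; {e, r^3s}; {e, r^4s}; {e, r^5}; … (11 in all).
So G has 11 subgroups of order 2.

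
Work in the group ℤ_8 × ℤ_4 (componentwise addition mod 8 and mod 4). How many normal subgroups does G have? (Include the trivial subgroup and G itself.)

22

G is abelian, so every subgroup is normal.
G has 22 subgroups in total, hence 22 normal subgroups.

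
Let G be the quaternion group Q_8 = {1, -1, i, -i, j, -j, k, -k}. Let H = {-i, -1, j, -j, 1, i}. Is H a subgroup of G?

|H| = 6 does not divide |G| = 8, so by Lagrange H is not a subgroup.

No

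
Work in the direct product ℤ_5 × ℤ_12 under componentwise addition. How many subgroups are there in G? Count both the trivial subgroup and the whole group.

12

|G| = 60, so by Lagrange every subgroup order divides 60. Divisors: 1, 2, 3, 4, 5, 6, 10, 12, 15, 20, 30, 60.
Subgroups by order — order 1: 1; order 2: 1; order 3: 1; order 4: 1; order 5: 1; order 6: 1; order 10: 1; order 12: 1; order 15: 1; order 20: 1; order 30: 1; order 60: 1.
Total: 1 + 1 + 1 + 1 + 1 + 1 + 1 + 1 + 1 + 1 + 1 + 1 = 12.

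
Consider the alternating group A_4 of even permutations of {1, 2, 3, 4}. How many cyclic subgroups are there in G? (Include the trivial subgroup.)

8

Group the elements of G by the cyclic subgroup they generate; each cyclic subgroup of order d accounts for φ(d) elements.
Cyclic subgroups by order — order 1: 1; order 2: 3; order 3: 4.
Total: 8.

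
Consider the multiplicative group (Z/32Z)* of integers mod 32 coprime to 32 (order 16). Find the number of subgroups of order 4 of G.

3

|G| = 16 and 4 | 16, so subgroups of order 4 are possible by Lagrange.
The subgroups of order 4 are: {1, 15, 17, 31}; {1, 7, 17, 23}; {1, 9, 17, 25}.
So G has 3 subgroups of order 4.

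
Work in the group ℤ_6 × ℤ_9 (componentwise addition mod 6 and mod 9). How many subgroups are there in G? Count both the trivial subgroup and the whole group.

20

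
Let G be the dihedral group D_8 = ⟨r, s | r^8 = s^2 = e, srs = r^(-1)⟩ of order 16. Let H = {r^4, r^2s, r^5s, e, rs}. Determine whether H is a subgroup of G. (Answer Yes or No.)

|H| = 5 does not divide |G| = 16, so by Lagrange H is not a subgroup.

No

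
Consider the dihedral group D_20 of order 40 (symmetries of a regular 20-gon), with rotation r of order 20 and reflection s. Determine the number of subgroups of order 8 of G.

5

|G| = 40 and 8 | 40, so subgroups of order 8 are possible by Lagrange.
The subgroups of order 8 are: {e, r^5, r^10, r^15, s, r^5s, r^10s, r^15s}; {e, r^5, r^10, r^15, rs, r^6s, r^11s, r^16s}; {e, r^5, r^10, r^15, r^2s, r^7s, r^12s, r^17s}; {e, r^5, r^10, r^15, r^3s, r^8s, r^13s, r^18s}; … (5 in all).
So G has 5 subgroups of order 8.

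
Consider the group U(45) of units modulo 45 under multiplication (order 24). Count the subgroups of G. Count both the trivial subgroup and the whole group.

|G| = 24, so by Lagrange every subgroup order divides 24. Divisors: 1, 2, 3, 4, 6, 8, 12, 24.
Subgroups by order — order 1: 1; order 2: 3; order 3: 1; order 4: 3; order 6: 3; order 8: 1; order 12: 3; order 24: 1.
Total: 1 + 3 + 1 + 3 + 3 + 1 + 3 + 1 = 16.

16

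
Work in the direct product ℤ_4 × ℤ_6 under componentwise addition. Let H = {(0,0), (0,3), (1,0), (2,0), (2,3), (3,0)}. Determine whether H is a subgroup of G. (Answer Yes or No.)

Closure fails: (0,3) + (3,0) = (3,3) ∉ H. So H is not a subgroup.

No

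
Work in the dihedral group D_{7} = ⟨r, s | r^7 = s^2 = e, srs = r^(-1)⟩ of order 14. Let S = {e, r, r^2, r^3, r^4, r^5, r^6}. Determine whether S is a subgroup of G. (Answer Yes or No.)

|S| = 7 divides |G| = 14, consistent with Lagrange.
S contains the identity, every element's inverse is in S, and S is closed under ·: it is a subgroup.
In fact S = ⟨r^4⟩.

Yes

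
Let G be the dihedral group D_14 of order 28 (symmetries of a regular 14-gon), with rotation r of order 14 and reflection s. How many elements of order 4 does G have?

No element of G has order 4 (even though 4 | 28).

0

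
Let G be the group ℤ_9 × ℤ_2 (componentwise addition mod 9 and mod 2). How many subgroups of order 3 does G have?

|G| = 18 and 3 | 18, so subgroups of order 3 are possible by Lagrange.
The subgroups of order 3 are: {(0,0), (3,0), (6,0)}.
So G has 1 subgroup of order 3.

1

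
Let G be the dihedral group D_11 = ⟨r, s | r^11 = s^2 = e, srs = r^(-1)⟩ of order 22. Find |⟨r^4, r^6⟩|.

|⟨r^4⟩| = 11 and |⟨r^6⟩| = 11, so |H| is a multiple of lcm(11, 11) = 11 and divides |G| = 22.
Closing under the operation: H = {e, r, r^2, r^3, r^4, r^5, r^6, r^7, r^8, r^9, r^10}, so |H| = 11.

11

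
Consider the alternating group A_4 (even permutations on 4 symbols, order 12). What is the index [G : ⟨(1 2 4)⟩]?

4

|⟨(1 2 4)⟩| = 3 and |G| = 12.
By Lagrange, [G : H] = |G|/|H| = 12/3 = 4.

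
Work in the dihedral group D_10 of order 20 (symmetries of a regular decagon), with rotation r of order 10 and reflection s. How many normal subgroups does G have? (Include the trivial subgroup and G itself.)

7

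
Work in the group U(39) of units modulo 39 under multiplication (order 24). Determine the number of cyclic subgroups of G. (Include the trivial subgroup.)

Group the elements of G by the cyclic subgroup they generate; each cyclic subgroup of order d accounts for φ(d) elements.
Cyclic subgroups by order — order 1: 1; order 2: 3; order 3: 1; order 4: 2; order 6: 3; order 12: 2.
Total: 12.

12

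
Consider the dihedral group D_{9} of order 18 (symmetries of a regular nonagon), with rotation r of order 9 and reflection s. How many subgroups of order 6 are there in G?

|G| = 18 and 6 | 18, so subgroups of order 6 are possible by Lagrange.
The subgroups of order 6 are: {e, r^3, r^6, r^2s, r^5s, r^8s}; {e, r^3, r^6, s, r^3s, r^6s}; {e, r^3, r^6, rs, r^4s, r^7s}.
So G has 3 subgroups of order 6.

3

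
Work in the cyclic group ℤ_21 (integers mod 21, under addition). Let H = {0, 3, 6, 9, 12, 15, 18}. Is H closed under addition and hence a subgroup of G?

Yes

|H| = 7 divides |G| = 21, consistent with Lagrange.
H contains the identity, every element's inverse is in H, and H is closed under +: it is a subgroup.
In fact H = ⟨18⟩.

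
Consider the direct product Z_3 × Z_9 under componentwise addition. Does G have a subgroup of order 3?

3 | 27. A subgroup of order 3 is {(0,0), (0,3), (0,6)}.

Yes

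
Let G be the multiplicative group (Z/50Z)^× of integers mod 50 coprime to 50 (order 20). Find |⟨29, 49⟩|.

10

|⟨29⟩| = 10 and |⟨49⟩| = 2, so |H| is a multiple of lcm(10, 2) = 10 and divides |G| = 20.
Closing under the operation: H = {1, 9, 11, 19, 21, 29, 31, 39, 41, 49}, so |H| = 10.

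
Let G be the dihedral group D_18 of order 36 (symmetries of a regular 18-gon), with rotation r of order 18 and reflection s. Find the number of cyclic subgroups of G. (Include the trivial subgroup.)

Each element a generates a cyclic subgroup ⟨a⟩; distinct elements may generate the same one (a cyclic group of order d has φ(d) generators).
Cyclic subgroups by order — order 1: 1; order 2: 19; order 3: 1; order 6: 1; order 9: 1; order 18: 1.
Total: 24.

24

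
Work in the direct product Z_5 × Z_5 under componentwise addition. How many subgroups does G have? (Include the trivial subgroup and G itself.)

8

|G| = 25, so by Lagrange every subgroup order divides 25. Divisors: 1, 5, 25.
Subgroups by order — order 1: 1; order 5: 6; order 25: 1.
Total: 1 + 6 + 1 = 8.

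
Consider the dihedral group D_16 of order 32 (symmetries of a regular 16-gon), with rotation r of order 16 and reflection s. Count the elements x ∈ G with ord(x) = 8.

The elements of order 8 are: r^2, r^6, r^10, r^14.
That's 4.

4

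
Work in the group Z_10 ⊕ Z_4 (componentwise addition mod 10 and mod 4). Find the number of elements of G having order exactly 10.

12

An element (a,b) has order lcm(ord(a), ord(b)); count pairs with lcm equal to 10.
Enumerating gives 12 such elements.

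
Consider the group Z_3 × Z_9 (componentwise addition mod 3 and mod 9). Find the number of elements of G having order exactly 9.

18

An element (a,b) has order lcm(ord(a), ord(b)); count pairs with lcm equal to 9.
Enumerating gives 18 such elements.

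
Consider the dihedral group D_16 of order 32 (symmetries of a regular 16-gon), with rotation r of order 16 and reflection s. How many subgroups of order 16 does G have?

|G| = 32 and 16 | 32, so subgroups of order 16 are possible by Lagrange.
The subgroups of order 16 are: {e, r, r^2, r^3, r^4, r^5, r^6, r^7, r^8, r^9, r^10, r^11, r^12, r^13, r^14, r^15}; {e, r^2, r^4, r^6, r^8, r^10, r^12, r^14, s, r^2s, r^4s, r^6s, r^8s, r^10s, r^12s, r^14s}; {e, r^2, r^4, r^6, r^8, r^10, r^12, r^14, rs, r^3s, r^5s, r^7s, r^9s, r^11s, r^13s, r^15s}.
So G has 3 subgroups of order 16.

3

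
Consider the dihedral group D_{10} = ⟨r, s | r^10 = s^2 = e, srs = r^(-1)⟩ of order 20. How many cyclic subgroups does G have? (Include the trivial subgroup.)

Group the elements of G by the cyclic subgroup they generate; each cyclic subgroup of order d accounts for φ(d) elements.
Cyclic subgroups by order — order 1: 1; order 2: 11; order 5: 1; order 10: 1.
Total: 14.

14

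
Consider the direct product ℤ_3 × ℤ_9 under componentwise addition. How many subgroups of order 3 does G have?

|G| = 27 and 3 | 27, so subgroups of order 3 are possible by Lagrange.
The subgroups of order 3 are: {(0,0), (0,3), (0,6)}; {(0,0), (1,0), (2,0)}; {(0,0), (1,3), (2,6)}; {(0,0), (1,6), (2,3)}.
So G has 4 subgroups of order 3.

4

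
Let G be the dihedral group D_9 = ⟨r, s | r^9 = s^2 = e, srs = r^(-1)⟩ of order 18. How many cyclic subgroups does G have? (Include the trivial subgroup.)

Each element a generates a cyclic subgroup ⟨a⟩; distinct elements may generate the same one (a cyclic group of order d has φ(d) generators).
Cyclic subgroups by order — order 1: 1; order 2: 9; order 3: 1; order 9: 1.
Total: 12.

12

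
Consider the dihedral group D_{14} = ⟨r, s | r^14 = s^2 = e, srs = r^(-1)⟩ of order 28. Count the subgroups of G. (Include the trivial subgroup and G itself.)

28

|G| = 28, so by Lagrange every subgroup order divides 28. Divisors: 1, 2, 4, 7, 14, 28.
Subgroups by order — order 1: 1; order 2: 15; order 4: 7; order 7: 1; order 14: 3; order 28: 1.
Total: 1 + 15 + 7 + 1 + 3 + 1 = 28.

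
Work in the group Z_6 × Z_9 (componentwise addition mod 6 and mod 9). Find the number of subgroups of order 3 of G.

4

|G| = 54 and 3 | 54, so subgroups of order 3 are possible by Lagrange.
The subgroups of order 3 are: {(0,0), (0,3), (0,6)}; {(0,0), (2,0), (4,0)}; {(0,0), (2,3), (4,6)}; {(0,0), (2,6), (4,3)}.
So G has 4 subgroups of order 3.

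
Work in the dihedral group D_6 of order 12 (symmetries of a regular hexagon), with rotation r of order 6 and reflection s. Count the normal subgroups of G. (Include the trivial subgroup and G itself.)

G has 16 subgroups. Checking conjugation-invariance by order — order 1: 1/1 normal; order 2: 1/7 normal; order 3: 1/1 normal; order 4: 0/3 normal; order 6: 3/3 normal; order 12: 1/1 normal.
Total normal subgroups: 7.

7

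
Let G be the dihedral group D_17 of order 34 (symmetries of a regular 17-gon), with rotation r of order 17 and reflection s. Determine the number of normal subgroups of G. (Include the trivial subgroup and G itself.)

3

G has 20 subgroups. Checking conjugation-invariance by order — order 1: 1/1 normal; order 2: 0/17 normal; order 17: 1/1 normal; order 34: 1/1 normal.
Total normal subgroups: 3.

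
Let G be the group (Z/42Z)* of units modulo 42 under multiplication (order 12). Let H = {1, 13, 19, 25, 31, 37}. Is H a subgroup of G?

|H| = 6 divides |G| = 12, consistent with Lagrange.
H contains the identity, every element's inverse is in H, and H is closed under ·: it is a subgroup.
In fact H = ⟨19⟩.

Yes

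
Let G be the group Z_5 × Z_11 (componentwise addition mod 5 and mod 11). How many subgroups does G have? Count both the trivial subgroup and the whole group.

|G| = 55, so by Lagrange every subgroup order divides 55. Divisors: 1, 5, 11, 55.
Subgroups by order — order 1: 1; order 5: 1; order 11: 1; order 55: 1.
Total: 1 + 1 + 1 + 1 = 4.

4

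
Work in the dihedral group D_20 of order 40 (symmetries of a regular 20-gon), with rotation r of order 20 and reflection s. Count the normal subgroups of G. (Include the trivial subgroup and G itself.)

9

G has 48 subgroups. Checking conjugation-invariance by order — order 1: 1/1 normal; order 2: 1/21 normal; order 4: 1/11 normal; order 5: 1/1 normal; order 8: 0/5 normal; order 10: 1/5 normal; order 20: 3/3 normal; order 40: 1/1 normal.
Total normal subgroups: 9.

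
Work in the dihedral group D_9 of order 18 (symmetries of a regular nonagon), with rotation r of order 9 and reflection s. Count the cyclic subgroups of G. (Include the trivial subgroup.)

12

Group the elements of G by the cyclic subgroup they generate; each cyclic subgroup of order d accounts for φ(d) elements.
Cyclic subgroups by order — order 1: 1; order 2: 9; order 3: 1; order 9: 1.
Total: 12.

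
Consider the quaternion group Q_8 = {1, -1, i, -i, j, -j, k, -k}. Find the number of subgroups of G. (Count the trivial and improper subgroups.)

6

|G| = 8, so by Lagrange every subgroup order divides 8. Divisors: 1, 2, 4, 8.
Subgroups by order — order 1: 1; order 2: 1; order 4: 3; order 8: 1.
Total: 1 + 1 + 3 + 1 = 6.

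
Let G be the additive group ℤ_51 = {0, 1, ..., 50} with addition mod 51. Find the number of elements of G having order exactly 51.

32

In a cyclic group of order 51, the number of elements of order d (for d | 51) is φ(d).
φ(51) = 32.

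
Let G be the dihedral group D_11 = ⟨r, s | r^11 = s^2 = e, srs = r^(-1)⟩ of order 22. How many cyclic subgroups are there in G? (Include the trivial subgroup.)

Each element a generates a cyclic subgroup ⟨a⟩; distinct elements may generate the same one (a cyclic group of order d has φ(d) generators).
Cyclic subgroups by order — order 1: 1; order 2: 11; order 11: 1.
Total: 13.

13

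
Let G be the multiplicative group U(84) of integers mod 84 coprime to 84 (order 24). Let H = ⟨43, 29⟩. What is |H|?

4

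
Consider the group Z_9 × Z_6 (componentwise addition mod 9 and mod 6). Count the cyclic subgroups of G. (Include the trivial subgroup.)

16

A cyclic subgroup of order d is generated by each of its φ(d) elements of order d, so the cyclic subgroups of order d number (#elements of order d)/φ(d).
Cyclic subgroups by order — order 1: 1; order 2: 1; order 3: 4; order 6: 4; order 9: 3; order 18: 3.
Total: 16.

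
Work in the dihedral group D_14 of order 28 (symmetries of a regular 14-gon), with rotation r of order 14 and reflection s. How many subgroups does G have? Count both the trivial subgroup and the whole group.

28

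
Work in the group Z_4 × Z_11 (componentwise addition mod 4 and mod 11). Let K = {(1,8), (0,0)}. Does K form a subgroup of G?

(1,8) ∈ K but its inverse (3,3) ∉ K, so K is not a subgroup.

No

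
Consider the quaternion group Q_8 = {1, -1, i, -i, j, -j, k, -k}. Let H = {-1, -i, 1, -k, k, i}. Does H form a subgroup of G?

No

|H| = 6 does not divide |G| = 8, so by Lagrange H is not a subgroup.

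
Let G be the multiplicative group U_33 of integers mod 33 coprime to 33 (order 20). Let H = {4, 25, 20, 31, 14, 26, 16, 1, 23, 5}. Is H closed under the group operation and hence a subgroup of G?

Yes

|H| = 10 divides |G| = 20, consistent with Lagrange.
H contains the identity, every element's inverse is in H, and H is closed under ·: it is a subgroup.
In fact H = ⟨5⟩.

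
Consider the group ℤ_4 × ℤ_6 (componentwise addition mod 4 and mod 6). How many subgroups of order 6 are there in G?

|G| = 24 and 6 | 24, so subgroups of order 6 are possible by Lagrange.
The subgroups of order 6 are: {(0,0), (0,1), (0,2), (0,3), (0,4), (0,5)}; {(0,0), (0,2), (0,4), (2,0), (2,2), (2,4)}; {(0,0), (0,2), (0,4), (2,1), (2,3), (2,5)}.
So G has 3 subgroups of order 6.

3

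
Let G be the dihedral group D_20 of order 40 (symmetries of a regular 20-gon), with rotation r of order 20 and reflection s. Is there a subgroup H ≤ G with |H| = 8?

8 | 40. A subgroup of order 8 is {e, r^5, r^10, r^15, s, r^5s, r^10s, r^15s}.

Yes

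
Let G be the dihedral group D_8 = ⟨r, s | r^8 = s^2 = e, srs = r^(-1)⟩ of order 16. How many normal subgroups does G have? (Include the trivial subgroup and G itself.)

7

G has 19 subgroups. Checking conjugation-invariance by order — order 1: 1/1 normal; order 2: 1/9 normal; order 4: 1/5 normal; order 8: 3/3 normal; order 16: 1/1 normal.
Total normal subgroups: 7.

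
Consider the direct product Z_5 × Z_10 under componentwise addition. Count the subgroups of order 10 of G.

|G| = 50 and 10 | 50, so subgroups of order 10 are possible by Lagrange.
The subgroups of order 10 are: {(0,0), (0,1), (0,2), (0,3), (0,4), (0,5), (0,6), (0,7), (0,8), (0,9)}; {(0,0), (0,5), (1,0), (1,5), (2,0), (2,5), (3,0), (3,5), (4,0), (4,5)}; {(0,0), (0,5), (1,1), (1,6), (2,2), (2,7), (3,3), (3,8), (4,4), (4,9)}; {(0,0), (0,5), (1,2), (1,7), (2,4), (2,9), (3,1), (3,6), (4,3), (4,8)}; … (6 in all).
So G has 6 subgroups of order 10.

6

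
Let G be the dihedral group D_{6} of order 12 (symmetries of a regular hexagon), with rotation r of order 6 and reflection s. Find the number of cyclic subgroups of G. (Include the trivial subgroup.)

10

Group the elements of G by the cyclic subgroup they generate; each cyclic subgroup of order d accounts for φ(d) elements.
Cyclic subgroups by order — order 1: 1; order 2: 7; order 3: 1; order 6: 1.
Total: 10.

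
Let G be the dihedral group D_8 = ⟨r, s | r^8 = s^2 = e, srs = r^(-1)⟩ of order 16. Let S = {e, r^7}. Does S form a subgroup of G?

No

r^7 ∈ S but its inverse r ∉ S, so S is not a subgroup.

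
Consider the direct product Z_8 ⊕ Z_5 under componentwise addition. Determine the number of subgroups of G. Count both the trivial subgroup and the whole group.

8

|G| = 40, so by Lagrange every subgroup order divides 40. Divisors: 1, 2, 4, 5, 8, 10, 20, 40.
Subgroups by order — order 1: 1; order 2: 1; order 4: 1; order 5: 1; order 8: 1; order 10: 1; order 20: 1; order 40: 1.
Total: 1 + 1 + 1 + 1 + 1 + 1 + 1 + 1 = 8.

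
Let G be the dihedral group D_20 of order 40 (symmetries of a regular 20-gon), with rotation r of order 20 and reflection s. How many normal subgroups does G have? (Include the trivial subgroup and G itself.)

9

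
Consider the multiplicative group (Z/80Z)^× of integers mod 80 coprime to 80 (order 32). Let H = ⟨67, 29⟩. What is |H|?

|⟨67⟩| = 4 and |⟨29⟩| = 4, so |H| is a multiple of lcm(4, 4) = 4 and divides |G| = 32.
Closing under the operation: H = {1, 3, 7, 9, 21, 23, 27, 29, 41, 43, 47, 49, 61, 63, 67, 69}, so |H| = 16.

16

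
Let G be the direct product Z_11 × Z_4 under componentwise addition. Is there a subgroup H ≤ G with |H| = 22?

22 | 44. A subgroup of order 22 is {(0,0), (0,2), (1,0), (1,2), (2,0), (2,2), (3,0), (3,2), (4,0), (4,2), (5,0), (5,2), (6,0), (6,2), (7,0), (7,2), (8,0), (8,2), (9,0), (9,2), (10,0), (10,2)}.

Yes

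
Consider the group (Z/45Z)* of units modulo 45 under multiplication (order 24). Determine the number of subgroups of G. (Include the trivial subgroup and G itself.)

16

|G| = 24, so by Lagrange every subgroup order divides 24. Divisors: 1, 2, 3, 4, 6, 8, 12, 24.
Subgroups by order — order 1: 1; order 2: 3; order 3: 1; order 4: 3; order 6: 3; order 8: 1; order 12: 3; order 24: 1.
Total: 1 + 3 + 1 + 3 + 3 + 1 + 3 + 1 = 16.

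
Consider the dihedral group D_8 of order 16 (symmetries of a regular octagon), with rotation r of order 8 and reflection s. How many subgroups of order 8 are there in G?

|G| = 16 and 8 | 16, so subgroups of order 8 are possible by Lagrange.
The subgroups of order 8 are: {e, r, r^2, r^3, r^4, r^5, r^6, r^7}; {e, r^2, r^4, r^6, s, r^2s, r^4s, r^6s}; {e, r^2, r^4, r^6, rs, r^3s, r^5s, r^7s}.
So G has 3 subgroups of order 8.

3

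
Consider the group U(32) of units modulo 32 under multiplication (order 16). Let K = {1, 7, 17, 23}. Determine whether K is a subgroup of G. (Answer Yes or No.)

|K| = 4 divides |G| = 16, consistent with Lagrange.
K contains the identity, every element's inverse is in K, and K is closed under ·: it is a subgroup.
In fact K = ⟨23⟩.

Yes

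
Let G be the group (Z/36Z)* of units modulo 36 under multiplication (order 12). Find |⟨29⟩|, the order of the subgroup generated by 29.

6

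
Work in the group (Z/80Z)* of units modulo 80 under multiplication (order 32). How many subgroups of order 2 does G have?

|G| = 32 and 2 | 32, so subgroups of order 2 are possible by Lagrange.
The subgroups of order 2 are: {1, 31}; {1, 39}; {1, 41}; {1, 49}; … (7 in all).
So G has 7 subgroups of order 2.

7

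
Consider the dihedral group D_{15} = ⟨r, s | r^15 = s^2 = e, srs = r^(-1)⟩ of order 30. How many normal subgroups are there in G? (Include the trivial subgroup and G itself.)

G has 28 subgroups. Checking conjugation-invariance by order — order 1: 1/1 normal; order 2: 0/15 normal; order 3: 1/1 normal; order 5: 1/1 normal; order 6: 0/5 normal; order 10: 0/3 normal; order 15: 1/1 normal; order 30: 1/1 normal.
Total normal subgroups: 5.

5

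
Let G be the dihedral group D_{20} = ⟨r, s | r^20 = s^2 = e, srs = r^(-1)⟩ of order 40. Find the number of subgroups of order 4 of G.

11

|G| = 40 and 4 | 40, so subgroups of order 4 are possible by Lagrange.
The subgroups of order 4 are: {e, r^10, s, r^10s}; {e, r^10, rs, r^11s}; {e, r^10, r^2s, r^12s}; {e, r^10, r^3s, r^13s}; … (11 in all).
So G has 11 subgroups of order 4.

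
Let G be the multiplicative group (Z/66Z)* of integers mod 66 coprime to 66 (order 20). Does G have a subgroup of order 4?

Yes

4 | 20. A subgroup of order 4 is {1, 23, 43, 65}.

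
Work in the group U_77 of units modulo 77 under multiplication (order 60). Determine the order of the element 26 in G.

Compute successive powers of 26 mod 77: 26, 60, 20, 58, 45, 15, 5, 53, …; 26^30 ≡ 1 (mod 77).
So |⟨26⟩| = 30.

30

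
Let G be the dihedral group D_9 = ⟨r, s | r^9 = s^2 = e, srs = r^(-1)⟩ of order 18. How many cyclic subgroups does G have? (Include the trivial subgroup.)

12

Group the elements of G by the cyclic subgroup they generate; each cyclic subgroup of order d accounts for φ(d) elements.
Cyclic subgroups by order — order 1: 1; order 2: 9; order 3: 1; order 9: 1.
Total: 12.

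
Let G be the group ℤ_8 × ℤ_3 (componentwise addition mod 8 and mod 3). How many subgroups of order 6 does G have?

|G| = 24 and 6 | 24, so subgroups of order 6 are possible by Lagrange.
The subgroups of order 6 are: {(0,0), (0,1), (0,2), (4,0), (4,1), (4,2)}.
So G has 1 subgroup of order 6.

1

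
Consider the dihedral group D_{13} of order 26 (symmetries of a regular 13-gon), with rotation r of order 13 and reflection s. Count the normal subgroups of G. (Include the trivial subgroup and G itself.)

G has 16 subgroups. Checking conjugation-invariance by order — order 1: 1/1 normal; order 2: 0/13 normal; order 13: 1/1 normal; order 26: 1/1 normal.
Total normal subgroups: 3.

3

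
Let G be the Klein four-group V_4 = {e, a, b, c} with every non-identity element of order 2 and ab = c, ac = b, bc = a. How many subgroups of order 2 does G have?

3

|G| = 4 and 2 | 4, so subgroups of order 2 are possible by Lagrange.
The subgroups of order 2 are: {e, a}; {e, b}; {e, c}.
So G has 3 subgroups of order 2.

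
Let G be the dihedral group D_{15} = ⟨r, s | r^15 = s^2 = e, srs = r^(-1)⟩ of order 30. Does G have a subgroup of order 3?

Yes

3 | 30. A subgroup of order 3 is {e, r^5, r^10}.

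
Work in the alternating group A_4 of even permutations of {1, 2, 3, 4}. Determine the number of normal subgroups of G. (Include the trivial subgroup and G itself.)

3

G has 10 subgroups. Checking conjugation-invariance by order — order 1: 1/1 normal; order 2: 0/3 normal; order 3: 0/4 normal; order 4: 1/1 normal; order 12: 1/1 normal.
Total normal subgroups: 3.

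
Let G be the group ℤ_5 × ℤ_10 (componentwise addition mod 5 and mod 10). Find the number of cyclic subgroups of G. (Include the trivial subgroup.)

A cyclic subgroup of order d is generated by each of its φ(d) elements of order d, so the cyclic subgroups of order d number (#elements of order d)/φ(d).
Cyclic subgroups by order — order 1: 1; order 2: 1; order 5: 6; order 10: 6.
Total: 14.

14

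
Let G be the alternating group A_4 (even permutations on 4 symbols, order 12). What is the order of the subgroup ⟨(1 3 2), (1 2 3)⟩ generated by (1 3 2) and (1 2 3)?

|⟨(1 3 2)⟩| = 3 and |⟨(1 2 3)⟩| = 3, so |H| is a multiple of lcm(3, 3) = 3 and divides |G| = 12.
Closing under the operation: H = {e, (1 2 3), (1 3 2)}, so |H| = 3.

3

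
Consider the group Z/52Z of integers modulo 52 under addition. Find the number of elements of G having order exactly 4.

In a cyclic group of order 52, the number of elements of order d (for d | 52) is φ(d).
φ(4) = 2.

2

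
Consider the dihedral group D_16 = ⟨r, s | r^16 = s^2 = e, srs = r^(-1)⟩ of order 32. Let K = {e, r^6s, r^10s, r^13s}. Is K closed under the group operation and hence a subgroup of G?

Closure fails: r^6s · r^10s = r^12 ∉ K. So K is not a subgroup.

No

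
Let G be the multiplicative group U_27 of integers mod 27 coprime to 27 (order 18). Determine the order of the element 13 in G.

Compute successive powers of 13 mod 27: 13, 7, 10, 22, 16, 19, 4, 25, …; 13^9 ≡ 1 (mod 27).
So |⟨13⟩| = 9.

9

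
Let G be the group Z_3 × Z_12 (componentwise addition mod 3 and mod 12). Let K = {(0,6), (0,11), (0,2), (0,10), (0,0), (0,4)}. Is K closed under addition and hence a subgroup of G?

No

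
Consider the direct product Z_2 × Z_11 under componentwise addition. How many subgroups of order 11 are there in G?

|G| = 22 and 11 | 22, so subgroups of order 11 are possible by Lagrange.
The subgroups of order 11 are: {(0,0), (0,1), (0,2), (0,3), (0,4), (0,5), (0,6), (0,7), (0,8), (0,9), (0,10)}.
So G has 1 subgroup of order 11.

1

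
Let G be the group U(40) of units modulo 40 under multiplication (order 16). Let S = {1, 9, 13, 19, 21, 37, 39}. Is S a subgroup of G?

No

|S| = 7 does not divide |G| = 16, so by Lagrange S is not a subgroup.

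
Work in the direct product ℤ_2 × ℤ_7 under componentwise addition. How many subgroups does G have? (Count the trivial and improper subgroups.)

4

|G| = 14, so by Lagrange every subgroup order divides 14. Divisors: 1, 2, 7, 14.
Subgroups by order — order 1: 1; order 2: 1; order 7: 1; order 14: 1.
Total: 1 + 1 + 1 + 1 = 4.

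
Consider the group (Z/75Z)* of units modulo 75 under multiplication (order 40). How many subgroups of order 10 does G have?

3

|G| = 40 and 10 | 40, so subgroups of order 10 are possible by Lagrange.
The subgroups of order 10 are: {1, 11, 16, 26, 31, 41, 46, 56, 61, 71}; {1, 14, 16, 29, 31, 44, 46, 59, 61, 74}; {1, 4, 16, 19, 31, 34, 46, 49, 61, 64}.
So G has 3 subgroups of order 10.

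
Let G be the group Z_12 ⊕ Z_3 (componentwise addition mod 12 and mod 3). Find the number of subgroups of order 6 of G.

|G| = 36 and 6 | 36, so subgroups of order 6 are possible by Lagrange.
The subgroups of order 6 are: {(0,0), (0,1), (0,2), (6,0), (6,1), (6,2)}; {(0,0), (2,0), (4,0), (6,0), (8,0), (10,0)}; {(0,0), (2,2), (4,1), (6,0), (8,2), (10,1)}; {(0,0), (2,1), (4,2), (6,0), (8,1), (10,2)}.
So G has 4 subgroups of order 6.

4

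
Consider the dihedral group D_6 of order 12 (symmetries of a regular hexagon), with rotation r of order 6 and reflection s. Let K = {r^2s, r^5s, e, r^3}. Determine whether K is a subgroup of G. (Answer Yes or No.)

|K| = 4 divides |G| = 12, consistent with Lagrange.
K contains the identity, every element's inverse is in K, and K is closed under ·: it is a subgroup.

Yes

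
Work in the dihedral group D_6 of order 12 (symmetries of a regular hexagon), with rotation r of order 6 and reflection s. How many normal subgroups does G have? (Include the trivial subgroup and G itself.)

7

G has 16 subgroups. Checking conjugation-invariance by order — order 1: 1/1 normal; order 2: 1/7 normal; order 3: 1/1 normal; order 4: 0/3 normal; order 6: 3/3 normal; order 12: 1/1 normal.
Total normal subgroups: 7.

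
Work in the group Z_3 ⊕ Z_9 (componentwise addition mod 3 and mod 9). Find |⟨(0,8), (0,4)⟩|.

|⟨(0,8)⟩| = 9 and |⟨(0,4)⟩| = 9, so |H| is a multiple of lcm(9, 9) = 9 and divides |G| = 27.
Closing under the operation: H = {(0,0), (0,1), (0,2), (0,3), (0,4), (0,5), (0,6), (0,7), (0,8)}, so |H| = 9.

9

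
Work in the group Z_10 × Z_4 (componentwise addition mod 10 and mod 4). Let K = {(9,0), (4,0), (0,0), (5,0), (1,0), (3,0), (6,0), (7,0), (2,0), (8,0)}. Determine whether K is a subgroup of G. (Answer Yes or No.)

Yes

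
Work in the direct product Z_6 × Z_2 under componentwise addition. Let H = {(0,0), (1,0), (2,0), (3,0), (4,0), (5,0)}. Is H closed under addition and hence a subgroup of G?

|H| = 6 divides |G| = 12, consistent with Lagrange.
H contains the identity, every element's inverse is in H, and H is closed under +: it is a subgroup.
In fact H = ⟨(5,0)⟩.

Yes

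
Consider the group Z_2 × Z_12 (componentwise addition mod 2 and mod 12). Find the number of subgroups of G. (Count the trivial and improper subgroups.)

16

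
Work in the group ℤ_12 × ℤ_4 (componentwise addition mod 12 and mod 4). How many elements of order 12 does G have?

An element (a,b) has order lcm(ord(a), ord(b)); count pairs with lcm equal to 12.
Enumerating gives 24 such elements.

24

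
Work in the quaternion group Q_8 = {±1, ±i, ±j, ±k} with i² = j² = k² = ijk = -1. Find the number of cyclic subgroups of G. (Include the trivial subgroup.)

5

Group the elements of G by the cyclic subgroup they generate; each cyclic subgroup of order d accounts for φ(d) elements.
Cyclic subgroups by order — order 1: 1; order 2: 1; order 4: 3.
Total: 5.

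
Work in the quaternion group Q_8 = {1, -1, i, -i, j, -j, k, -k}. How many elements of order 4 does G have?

6

The elements of order 4 are: i, -i, j, -j, k, -k.
That's 6.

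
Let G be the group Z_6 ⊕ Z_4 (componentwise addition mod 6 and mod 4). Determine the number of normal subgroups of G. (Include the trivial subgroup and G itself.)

16

G is abelian, so every subgroup is normal.
G has 16 subgroups in total, hence 16 normal subgroups.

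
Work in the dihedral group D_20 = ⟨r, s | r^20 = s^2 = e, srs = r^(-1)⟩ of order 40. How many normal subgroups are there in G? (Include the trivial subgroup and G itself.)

9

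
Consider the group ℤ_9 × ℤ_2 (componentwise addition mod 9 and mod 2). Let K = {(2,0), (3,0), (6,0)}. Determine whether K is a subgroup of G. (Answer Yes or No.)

No

The identity (0,0) ∉ K, so K is not a subgroup.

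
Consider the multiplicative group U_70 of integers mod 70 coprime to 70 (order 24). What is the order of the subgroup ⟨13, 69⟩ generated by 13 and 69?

8

|⟨13⟩| = 4 and |⟨69⟩| = 2, so |H| is a multiple of lcm(4, 2) = 4 and divides |G| = 24.
Closing under the operation: H = {1, 13, 27, 29, 41, 43, 57, 69}, so |H| = 8.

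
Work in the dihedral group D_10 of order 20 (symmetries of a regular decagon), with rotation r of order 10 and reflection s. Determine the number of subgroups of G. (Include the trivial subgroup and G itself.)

22

|G| = 20, so by Lagrange every subgroup order divides 20. Divisors: 1, 2, 4, 5, 10, 20.
Subgroups by order — order 1: 1; order 2: 11; order 4: 5; order 5: 1; order 10: 3; order 20: 1.
Total: 1 + 11 + 5 + 1 + 3 + 1 = 22.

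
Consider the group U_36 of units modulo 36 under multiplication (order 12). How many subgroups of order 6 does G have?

|G| = 12 and 6 | 12, so subgroups of order 6 are possible by Lagrange.
The subgroups of order 6 are: {1, 11, 13, 23, 25, 35}; {1, 5, 13, 17, 25, 29}; {1, 7, 13, 19, 25, 31}.
So G has 3 subgroups of order 6.

3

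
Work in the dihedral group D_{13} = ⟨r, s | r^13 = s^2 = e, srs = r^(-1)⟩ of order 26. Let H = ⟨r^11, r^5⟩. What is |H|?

|⟨r^11⟩| = 13 and |⟨r^5⟩| = 13, so |H| is a multiple of lcm(13, 13) = 13 and divides |G| = 26.
Closing under the operation: H = {e, r, r^2, r^3, r^4, r^5, r^6, r^7, r^8, r^9, r^10, r^11, r^12}, so |H| = 13.

13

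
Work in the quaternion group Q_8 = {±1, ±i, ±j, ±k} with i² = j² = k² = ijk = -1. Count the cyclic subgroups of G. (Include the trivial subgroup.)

5

Each element a generates a cyclic subgroup ⟨a⟩; distinct elements may generate the same one (a cyclic group of order d has φ(d) generators).
Cyclic subgroups by order — order 1: 1; order 2: 1; order 4: 3.
Total: 5.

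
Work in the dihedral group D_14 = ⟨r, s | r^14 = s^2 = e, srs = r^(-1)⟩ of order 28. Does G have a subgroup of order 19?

19 does not divide |G| = 28, so by Lagrange no subgroup of order 19 exists.

No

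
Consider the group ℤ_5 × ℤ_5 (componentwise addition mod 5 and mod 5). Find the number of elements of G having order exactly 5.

24

An element (a,b) has order lcm(ord(a), ord(b)); count pairs with lcm equal to 5.
Enumerating gives 24 such elements.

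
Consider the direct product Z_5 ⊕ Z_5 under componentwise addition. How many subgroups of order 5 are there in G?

|G| = 25 and 5 | 25, so subgroups of order 5 are possible by Lagrange.
The subgroups of order 5 are: {(0,0), (0,1), (0,2), (0,3), (0,4)}; {(0,0), (1,0), (2,0), (3,0), (4,0)}; {(0,0), (1,1), (2,2), (3,3), (4,4)}; {(0,0), (1,2), (2,4), (3,1), (4,3)}; … (6 in all).
So G has 6 subgroups of order 5.

6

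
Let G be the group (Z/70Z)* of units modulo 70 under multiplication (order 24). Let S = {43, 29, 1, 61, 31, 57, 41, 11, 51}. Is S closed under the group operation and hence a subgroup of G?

No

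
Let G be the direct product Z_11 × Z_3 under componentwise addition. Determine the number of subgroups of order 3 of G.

|G| = 33 and 3 | 33, so subgroups of order 3 are possible by Lagrange.
The subgroups of order 3 are: {(0,0), (0,1), (0,2)}.
So G has 1 subgroup of order 3.

1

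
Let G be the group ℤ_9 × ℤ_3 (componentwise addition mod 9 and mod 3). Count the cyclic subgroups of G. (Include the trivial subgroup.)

Each element a generates a cyclic subgroup ⟨a⟩; distinct elements may generate the same one (a cyclic group of order d has φ(d) generators).
Cyclic subgroups by order — order 1: 1; order 3: 4; order 9: 3.
Total: 8.

8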